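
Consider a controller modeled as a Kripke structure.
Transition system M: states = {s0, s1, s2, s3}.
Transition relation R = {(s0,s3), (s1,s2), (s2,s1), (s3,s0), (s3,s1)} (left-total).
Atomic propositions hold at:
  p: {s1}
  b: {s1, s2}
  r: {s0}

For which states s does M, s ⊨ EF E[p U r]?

E[p U r]: least fixpoint, start Z0 = Sat(r) = {s0}, add states in Sat(p) with some successor in Z. Already a fixed point.
Sat(E[p U r]) = {s0}
EF E[p U r]: least fixpoint, start Z0 = {s0}, add states with some successor in Z. Z1 = {s0, s3}; fixed.
Sat(EF E[p U r]) = {s0, s3}

{s0, s3}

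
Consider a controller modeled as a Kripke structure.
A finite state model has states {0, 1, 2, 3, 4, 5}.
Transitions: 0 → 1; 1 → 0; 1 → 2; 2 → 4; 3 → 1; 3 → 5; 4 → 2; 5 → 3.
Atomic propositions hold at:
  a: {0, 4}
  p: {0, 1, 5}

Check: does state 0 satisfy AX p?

Sat(AX p) = {s : every successor in {0, 1, 5}} = {0, 3}
0 ∈ Sat(AX p) = {0, 3}, so the formula holds at 0.

Yes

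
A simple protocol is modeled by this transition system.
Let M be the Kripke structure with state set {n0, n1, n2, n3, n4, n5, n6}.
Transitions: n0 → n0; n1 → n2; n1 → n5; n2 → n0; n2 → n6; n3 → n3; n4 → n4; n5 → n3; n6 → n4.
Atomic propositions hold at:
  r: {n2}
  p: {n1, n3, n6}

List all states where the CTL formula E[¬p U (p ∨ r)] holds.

{n1, n2, n3, n5, n6}

Sat(¬p) = {n0, n2, n4, n5}
Sat(p ∨ r) = {n1, n2, n3, n6}
E[¬p U (p ∨ r)]: least fixpoint, start Z0 = Sat((p ∨ r)) = {n1, n2, n3, n6}, add states in Sat(¬p) with some successor in Z. Z1 = {n1, n2, n3, n5, n6}; fixed.
Sat(E[¬p U (p ∨ r)]) = {n1, n2, n3, n5, n6}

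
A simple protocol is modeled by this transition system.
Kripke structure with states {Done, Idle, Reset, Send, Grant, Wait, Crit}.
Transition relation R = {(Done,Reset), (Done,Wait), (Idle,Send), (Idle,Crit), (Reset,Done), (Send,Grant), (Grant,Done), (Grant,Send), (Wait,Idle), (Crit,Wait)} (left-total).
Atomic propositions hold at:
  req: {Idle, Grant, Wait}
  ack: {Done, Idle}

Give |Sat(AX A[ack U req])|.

A[ack U req]: least fixpoint, start Z0 = Sat(req) = {Idle, Grant, Wait}, add states in Sat(ack) with every successor in Z. Already a fixed point.
Sat(A[ack U req]) = {Idle, Grant, Wait}
Sat(AX A[ack U req]) = {s : every successor in {Idle, Grant, Wait}} = {Send, Wait, Crit}
|Sat(AX A[ack U req])| = |{Send, Wait, Crit}| = 3.

3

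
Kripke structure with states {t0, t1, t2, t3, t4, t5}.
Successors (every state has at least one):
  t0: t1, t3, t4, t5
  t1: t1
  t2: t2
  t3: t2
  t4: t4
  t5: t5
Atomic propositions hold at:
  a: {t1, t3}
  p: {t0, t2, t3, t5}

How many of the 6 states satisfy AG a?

1

AG a: greatest fixpoint, start Z0 = {t1, t3}, keep only states in Sat with every successor in Z. Z1 = {t1}; fixed.
Sat(AG a) = {t1}
|Sat(AG a)| = |{t1}| = 1.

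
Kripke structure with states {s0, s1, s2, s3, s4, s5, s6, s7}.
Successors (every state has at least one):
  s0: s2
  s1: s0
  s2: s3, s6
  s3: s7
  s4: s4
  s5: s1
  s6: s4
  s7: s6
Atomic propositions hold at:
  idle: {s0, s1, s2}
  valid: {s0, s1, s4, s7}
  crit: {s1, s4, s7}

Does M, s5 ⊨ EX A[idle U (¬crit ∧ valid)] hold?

Yes

Sat(¬crit) = {s0, s2, s3, s5, s6}
Sat(¬crit ∧ valid) = {s0}
A[idle U (¬crit ∧ valid)]: least fixpoint, start Z0 = Sat((¬crit ∧ valid)) = {s0}, add states in Sat(idle) with every successor in Z. Z1 = {s0, s1}; fixed.
Sat(A[idle U (¬crit ∧ valid)]) = {s0, s1}
Sat(EX A[idle U (¬crit ∧ valid)]) = {s : some successor in {s0, s1}} = {s1, s5}
s5 ∈ Sat(EX A[idle U (¬crit ∧ valid)]) = {s1, s5}, so the formula holds at s5.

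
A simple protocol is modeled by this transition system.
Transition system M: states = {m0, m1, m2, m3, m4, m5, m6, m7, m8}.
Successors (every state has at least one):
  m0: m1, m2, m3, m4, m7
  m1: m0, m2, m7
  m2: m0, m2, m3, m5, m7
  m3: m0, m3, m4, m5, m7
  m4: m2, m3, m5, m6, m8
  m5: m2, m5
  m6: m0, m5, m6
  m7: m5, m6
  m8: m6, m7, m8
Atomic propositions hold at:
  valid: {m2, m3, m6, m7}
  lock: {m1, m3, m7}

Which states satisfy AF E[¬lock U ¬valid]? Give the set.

Sat(¬lock) = {m0, m2, m4, m5, m6, m8}
Sat(¬valid) = {m0, m1, m4, m5, m8}
E[¬lock U ¬valid]: least fixpoint, start Z0 = Sat(¬valid) = {m0, m1, m4, m5, m8}, add states in Sat(¬lock) with some successor in Z. Z1 = {m0, m1, m2, m4, m5, m6, m8}; fixed.
Sat(E[¬lock U ¬valid]) = {m0, m1, m2, m4, m5, m6, m8}
AF E[¬lock U ¬valid]: least fixpoint, start Z0 = {m0, m1, m2, m4, m5, m6, m8}, add states with every successor in Z. Z1 = {m0, m1, m2, m4, m5, m6, m7, m8}; fixed.
Sat(AF E[¬lock U ¬valid]) = {m0, m1, m2, m4, m5, m6, m7, m8}

{m0, m1, m2, m4, m5, m6, m7, m8}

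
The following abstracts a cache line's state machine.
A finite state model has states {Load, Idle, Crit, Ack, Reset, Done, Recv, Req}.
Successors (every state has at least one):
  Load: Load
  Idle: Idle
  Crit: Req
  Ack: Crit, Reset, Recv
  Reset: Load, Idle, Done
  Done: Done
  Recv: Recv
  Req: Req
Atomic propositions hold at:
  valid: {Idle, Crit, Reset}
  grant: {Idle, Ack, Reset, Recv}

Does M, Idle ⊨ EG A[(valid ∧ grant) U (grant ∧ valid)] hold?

Sat(valid ∧ grant) = {Idle, Reset}
Sat(grant ∧ valid) = {Idle, Reset}
A[(valid ∧ grant) U (grant ∧ valid)]: least fixpoint, start Z0 = Sat((grant ∧ valid)) = {Idle, Reset}, add states in Sat(valid ∧ grant) with every successor in Z. Already a fixed point.
Sat(A[(valid ∧ grant) U (grant ∧ valid)]) = {Idle, Reset}
EG A[(valid ∧ grant) U (grant ∧ valid)]: greatest fixpoint, start Z0 = {Idle, Reset}, keep only states in Sat with some successor in Z. Already a fixed point.
Sat(EG A[(valid ∧ grant) U (grant ∧ valid)]) = {Idle, Reset}
Idle ∈ Sat(EG A[(valid ∧ grant) U (grant ∧ valid)]) = {Idle, Reset}, so the formula holds at Idle.

Yes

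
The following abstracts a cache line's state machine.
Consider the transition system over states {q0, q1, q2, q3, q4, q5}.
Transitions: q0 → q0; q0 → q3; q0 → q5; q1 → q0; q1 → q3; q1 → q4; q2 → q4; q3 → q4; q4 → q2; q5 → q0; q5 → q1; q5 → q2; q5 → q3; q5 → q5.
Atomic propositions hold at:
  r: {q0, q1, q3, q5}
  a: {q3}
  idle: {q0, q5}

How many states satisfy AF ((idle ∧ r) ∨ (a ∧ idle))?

Sat(idle ∧ r) = {q0, q5}
Sat(a ∧ idle) = ∅
Sat((idle ∧ r) ∨ (a ∧ idle)) = {q0, q5}
AF ((idle ∧ r) ∨ (a ∧ idle)): least fixpoint, start Z0 = {q0, q5}, add states with every successor in Z. Already a fixed point.
Sat(AF ((idle ∧ r) ∨ (a ∧ idle))) = {q0, q5}
|Sat(AF ((idle ∧ r) ∨ (a ∧ idle)))| = |{q0, q5}| = 2.

2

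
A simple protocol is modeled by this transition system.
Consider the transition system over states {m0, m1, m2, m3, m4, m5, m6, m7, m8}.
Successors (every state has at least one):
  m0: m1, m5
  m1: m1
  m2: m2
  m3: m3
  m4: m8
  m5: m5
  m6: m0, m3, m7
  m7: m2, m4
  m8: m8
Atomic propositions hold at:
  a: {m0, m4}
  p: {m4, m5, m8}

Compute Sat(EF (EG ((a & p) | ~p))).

{m0, m1, m2, m3, m6, m7}

Sat(a & p) = {m4}
Sat(~p) = {m0, m1, m2, m3, m6, m7}
Sat((a & p) | ~p) = {m0, m1, m2, m3, m4, m6, m7}
EG ((a & p) | ~p): greatest fixpoint, start Z0 = {m0, m1, m2, m3, m4, m6, m7}, keep only states in Sat with some successor in Z. Z1 = {m0, m1, m2, m3, m6, m7}; fixed.
Sat(EG ((a & p) | ~p)) = {m0, m1, m2, m3, m6, m7}
EF (EG ((a & p) | ~p)): least fixpoint, start Z0 = {m0, m1, m2, m3, m6, m7}, add states with some successor in Z. Already a fixed point.
Sat(EF (EG ((a & p) | ~p))) = {m0, m1, m2, m3, m6, m7}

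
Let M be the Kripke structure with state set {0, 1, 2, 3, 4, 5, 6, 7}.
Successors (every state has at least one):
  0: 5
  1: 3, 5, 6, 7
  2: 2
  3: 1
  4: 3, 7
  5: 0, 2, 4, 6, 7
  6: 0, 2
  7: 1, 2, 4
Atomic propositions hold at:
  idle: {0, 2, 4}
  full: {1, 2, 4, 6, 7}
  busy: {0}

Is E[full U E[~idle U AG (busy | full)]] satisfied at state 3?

Yes

Sat(~idle) = {1, 3, 5, 6, 7}
Sat(busy | full) = {0, 1, 2, 4, 6, 7}
AG (busy | full): greatest fixpoint, start Z0 = {0, 1, 2, 4, 6, 7}, keep only states in Sat with every successor in Z. Z1 = {2, 6, 7}; Z2 = {2}; fixed.
Sat(AG (busy | full)) = {2}
E[~idle U AG (busy | full)]: least fixpoint, start Z0 = Sat(AG (busy | full)) = {2}, add states in Sat(~idle) with some successor in Z. Z1 = {2, 5, 6, 7}; Z2 = {1, 2, 5, 6, 7}; Z3 = {1, 2, 3, 5, 6, 7}; fixed.
Sat(E[~idle U AG (busy | full)]) = {1, 2, 3, 5, 6, 7}
E[full U E[~idle U AG (busy | full)]]: least fixpoint, start Z0 = Sat(E[~idle U AG (busy | full)]) = {1, 2, 3, 5, 6, 7}, add states in Sat(full) with some successor in Z. Z1 = {1, 2, 3, 4, 5, 6, 7}; fixed.
Sat(E[full U E[~idle U AG (busy | full)]]) = {1, 2, 3, 4, 5, 6, 7}
3 ∈ Sat(E[full U E[~idle U AG (busy | full)]]) = {1, 2, 3, 4, 5, 6, 7}, so the formula holds at 3.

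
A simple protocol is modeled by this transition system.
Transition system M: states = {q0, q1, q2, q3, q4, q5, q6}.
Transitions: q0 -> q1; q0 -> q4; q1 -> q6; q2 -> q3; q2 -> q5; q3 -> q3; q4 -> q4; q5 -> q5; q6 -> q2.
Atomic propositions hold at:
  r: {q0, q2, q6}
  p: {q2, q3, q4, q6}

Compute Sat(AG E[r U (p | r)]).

{q3, q4}

Sat(p | r) = {q0, q2, q3, q4, q6}
E[r U (p | r)]: least fixpoint, start Z0 = Sat((p | r)) = {q0, q2, q3, q4, q6}, add states in Sat(r) with some successor in Z. Already a fixed point.
Sat(E[r U (p | r)]) = {q0, q2, q3, q4, q6}
AG E[r U (p | r)]: greatest fixpoint, start Z0 = {q0, q2, q3, q4, q6}, keep only states in Sat with every successor in Z. Z1 = {q3, q4, q6}; Z2 = {q3, q4}; fixed.
Sat(AG E[r U (p | r)]) = {q3, q4}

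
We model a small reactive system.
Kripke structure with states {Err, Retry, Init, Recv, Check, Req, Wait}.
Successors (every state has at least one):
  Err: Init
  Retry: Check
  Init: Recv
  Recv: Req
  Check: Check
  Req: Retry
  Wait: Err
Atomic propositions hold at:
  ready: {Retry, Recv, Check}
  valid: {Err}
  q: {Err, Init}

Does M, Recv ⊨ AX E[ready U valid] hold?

E[ready U valid]: least fixpoint, start Z0 = Sat(valid) = {Err}, add states in Sat(ready) with some successor in Z. Already a fixed point.
Sat(E[ready U valid]) = {Err}
Sat(AX E[ready U valid]) = {s : every successor in {Err}} = {Wait}
Recv ∉ Sat(AX E[ready U valid]) = {Wait}, so the formula does not hold at Recv.

No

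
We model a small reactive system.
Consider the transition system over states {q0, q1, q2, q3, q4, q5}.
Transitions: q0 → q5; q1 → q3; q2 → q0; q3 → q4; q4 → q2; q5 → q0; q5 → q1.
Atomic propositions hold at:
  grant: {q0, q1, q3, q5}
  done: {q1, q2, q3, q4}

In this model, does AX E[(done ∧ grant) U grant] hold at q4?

Sat(done ∧ grant) = {q1, q3}
E[(done ∧ grant) U grant]: least fixpoint, start Z0 = Sat(grant) = {q0, q1, q3, q5}, add states in Sat(done ∧ grant) with some successor in Z. Already a fixed point.
Sat(E[(done ∧ grant) U grant]) = {q0, q1, q3, q5}
Sat(AX E[(done ∧ grant) U grant]) = {s : every successor in {q0, q1, q3, q5}} = {q0, q1, q2, q5}
q4 ∉ Sat(AX E[(done ∧ grant) U grant]) = {q0, q1, q2, q5}, so the formula does not hold at q4.

No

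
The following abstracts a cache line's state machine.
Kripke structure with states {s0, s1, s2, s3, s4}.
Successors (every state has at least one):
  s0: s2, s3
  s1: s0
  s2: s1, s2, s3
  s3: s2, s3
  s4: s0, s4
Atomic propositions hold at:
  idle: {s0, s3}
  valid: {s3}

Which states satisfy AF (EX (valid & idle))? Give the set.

{s0, s1, s2, s3}

Sat(valid & idle) = {s3}
Sat(EX (valid & idle)) = {s : some successor in {s3}} = {s0, s2, s3}
AF (EX (valid & idle)): least fixpoint, start Z0 = {s0, s2, s3}, add states with every successor in Z. Z1 = {s0, s1, s2, s3}; fixed.
Sat(AF (EX (valid & idle))) = {s0, s1, s2, s3}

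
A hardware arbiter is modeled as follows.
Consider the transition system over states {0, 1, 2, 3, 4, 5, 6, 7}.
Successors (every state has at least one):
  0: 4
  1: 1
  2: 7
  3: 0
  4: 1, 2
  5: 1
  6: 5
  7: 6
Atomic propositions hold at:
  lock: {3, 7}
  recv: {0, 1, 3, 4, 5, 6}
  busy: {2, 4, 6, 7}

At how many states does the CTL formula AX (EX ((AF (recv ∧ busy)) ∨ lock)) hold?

3

Sat(recv ∧ busy) = {4, 6}
AF (recv ∧ busy): least fixpoint, start Z0 = {4, 6}, add states with every successor in Z. Z1 = {0, 4, 6, 7}; Z2 = {0, 2, 3, 4, 6, 7}; fixed.
Sat(AF (recv ∧ busy)) = {0, 2, 3, 4, 6, 7}
Sat((AF (recv ∧ busy)) ∨ lock) = {0, 2, 3, 4, 6, 7}
Sat(EX ((AF (recv ∧ busy)) ∨ lock)) = {s : some successor in {0, 2, 3, 4, 6, 7}} = {0, 2, 3, 4, 7}
Sat(AX (EX ((AF (recv ∧ busy)) ∨ lock))) = {s : every successor in {0, 2, 3, 4, 7}} = {0, 2, 3}
|Sat(AX (EX ((AF (recv ∧ busy)) ∨ lock)))| = |{0, 2, 3}| = 3.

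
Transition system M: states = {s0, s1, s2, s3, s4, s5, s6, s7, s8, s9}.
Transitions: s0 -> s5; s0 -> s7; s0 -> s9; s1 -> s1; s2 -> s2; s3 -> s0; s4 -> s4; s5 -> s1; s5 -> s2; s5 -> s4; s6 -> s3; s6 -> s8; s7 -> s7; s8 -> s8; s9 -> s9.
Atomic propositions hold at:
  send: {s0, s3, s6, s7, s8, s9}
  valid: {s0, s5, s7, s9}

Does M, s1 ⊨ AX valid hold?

No

Sat(AX valid) = {s : every successor in {s0, s5, s7, s9}} = {s0, s3, s7, s9}
s1 ∉ Sat(AX valid) = {s0, s3, s7, s9}, so the formula does not hold at s1.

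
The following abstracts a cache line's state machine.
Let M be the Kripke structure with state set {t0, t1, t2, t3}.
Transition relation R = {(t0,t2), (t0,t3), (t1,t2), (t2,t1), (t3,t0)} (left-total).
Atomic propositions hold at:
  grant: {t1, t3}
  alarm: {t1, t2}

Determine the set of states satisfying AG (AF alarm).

AF alarm: least fixpoint, start Z0 = {t1, t2}, add states with every successor in Z. Already a fixed point.
Sat(AF alarm) = {t1, t2}
AG (AF alarm): greatest fixpoint, start Z0 = {t1, t2}, keep only states in Sat with every successor in Z. Already a fixed point.
Sat(AG (AF alarm)) = {t1, t2}

{t1, t2}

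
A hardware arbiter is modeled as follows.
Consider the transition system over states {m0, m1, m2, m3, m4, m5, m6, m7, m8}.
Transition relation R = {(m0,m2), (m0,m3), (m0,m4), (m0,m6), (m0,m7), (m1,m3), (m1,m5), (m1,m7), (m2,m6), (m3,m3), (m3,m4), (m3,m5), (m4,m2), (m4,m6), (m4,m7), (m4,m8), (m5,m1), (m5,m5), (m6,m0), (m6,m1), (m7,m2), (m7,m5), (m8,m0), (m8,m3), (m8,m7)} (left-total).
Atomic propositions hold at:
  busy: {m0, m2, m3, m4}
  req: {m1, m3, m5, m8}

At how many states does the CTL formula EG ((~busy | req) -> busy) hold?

2

Sat(~busy) = {m1, m5, m6, m7, m8}
Sat(~busy | req) = {m1, m3, m5, m6, m7, m8}
Sat((~busy | req) -> busy) = {m0, m2, m3, m4}
EG ((~busy | req) -> busy): greatest fixpoint, start Z0 = {m0, m2, m3, m4}, keep only states in Sat with some successor in Z. Z1 = {m0, m3, m4}; Z2 = {m0, m3}; fixed.
Sat(EG ((~busy | req) -> busy)) = {m0, m3}
|Sat(EG ((~busy | req) -> busy))| = |{m0, m3}| = 2.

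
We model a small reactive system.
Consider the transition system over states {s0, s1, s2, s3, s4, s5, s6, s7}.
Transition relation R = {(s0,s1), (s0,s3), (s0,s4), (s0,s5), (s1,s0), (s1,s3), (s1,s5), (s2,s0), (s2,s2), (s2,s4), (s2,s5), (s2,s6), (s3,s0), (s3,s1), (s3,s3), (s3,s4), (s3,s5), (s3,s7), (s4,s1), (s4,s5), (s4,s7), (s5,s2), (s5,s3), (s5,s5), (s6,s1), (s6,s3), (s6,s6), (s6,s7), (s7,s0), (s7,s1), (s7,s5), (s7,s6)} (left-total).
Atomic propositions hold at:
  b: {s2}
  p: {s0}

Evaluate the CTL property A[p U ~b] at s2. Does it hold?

No

Sat(~b) = {s0, s1, s3, s4, s5, s6, s7}
A[p U ~b]: least fixpoint, start Z0 = Sat(~b) = {s0, s1, s3, s4, s5, s6, s7}, add states in Sat(p) with every successor in Z. Already a fixed point.
Sat(A[p U ~b]) = {s0, s1, s3, s4, s5, s6, s7}
s2 ∉ Sat(A[p U ~b]) = {s0, s1, s3, s4, s5, s6, s7}, so the formula does not hold at s2.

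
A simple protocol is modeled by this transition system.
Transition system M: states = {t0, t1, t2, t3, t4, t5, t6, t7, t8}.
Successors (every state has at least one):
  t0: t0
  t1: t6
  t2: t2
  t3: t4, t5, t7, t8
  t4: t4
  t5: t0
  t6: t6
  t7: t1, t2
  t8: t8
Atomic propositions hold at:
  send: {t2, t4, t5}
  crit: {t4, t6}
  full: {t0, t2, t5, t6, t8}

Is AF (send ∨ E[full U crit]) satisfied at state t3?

E[full U crit]: least fixpoint, start Z0 = Sat(crit) = {t4, t6}, add states in Sat(full) with some successor in Z. Already a fixed point.
Sat(E[full U crit]) = {t4, t6}
Sat(send ∨ E[full U crit]) = {t2, t4, t5, t6}
AF (send ∨ E[full U crit]): least fixpoint, start Z0 = {t2, t4, t5, t6}, add states with every successor in Z. Z1 = {t1, t2, t4, t5, t6}; Z2 = {t1, t2, t4, t5, t6, t7}; fixed.
Sat(AF (send ∨ E[full U crit])) = {t1, t2, t4, t5, t6, t7}
t3 ∉ Sat(AF (send ∨ E[full U crit])) = {t1, t2, t4, t5, t6, t7}, so the formula does not hold at t3.

No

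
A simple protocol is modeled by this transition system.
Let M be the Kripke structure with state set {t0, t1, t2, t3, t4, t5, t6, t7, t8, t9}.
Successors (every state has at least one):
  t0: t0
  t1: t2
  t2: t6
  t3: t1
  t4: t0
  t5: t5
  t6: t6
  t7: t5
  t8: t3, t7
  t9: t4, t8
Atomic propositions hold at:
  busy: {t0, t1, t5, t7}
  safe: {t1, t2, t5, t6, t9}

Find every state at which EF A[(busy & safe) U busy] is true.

{t0, t1, t3, t4, t5, t7, t8, t9}

Sat(busy & safe) = {t1, t5}
A[(busy & safe) U busy]: least fixpoint, start Z0 = Sat(busy) = {t0, t1, t5, t7}, add states in Sat(busy & safe) with every successor in Z. Already a fixed point.
Sat(A[(busy & safe) U busy]) = {t0, t1, t5, t7}
EF A[(busy & safe) U busy]: least fixpoint, start Z0 = {t0, t1, t5, t7}, add states with some successor in Z. Z1 = {t0, t1, t3, t4, t5, t7, t8}; Z2 = {t0, t1, t3, t4, t5, t7, t8, t9}; fixed.
Sat(EF A[(busy & safe) U busy]) = {t0, t1, t3, t4, t5, t7, t8, t9}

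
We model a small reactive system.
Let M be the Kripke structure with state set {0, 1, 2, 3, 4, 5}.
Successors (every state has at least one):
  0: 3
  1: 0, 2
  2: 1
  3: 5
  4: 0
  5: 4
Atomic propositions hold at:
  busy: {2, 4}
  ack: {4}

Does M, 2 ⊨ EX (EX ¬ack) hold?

Yes

Sat(¬ack) = {0, 1, 2, 3, 5}
Sat(EX ¬ack) = {s : some successor in {0, 1, 2, 3, 5}} = {0, 1, 2, 3, 4}
Sat(EX (EX ¬ack)) = {s : some successor in {0, 1, 2, 3, 4}} = {0, 1, 2, 4, 5}
2 ∈ Sat(EX (EX ¬ack)) = {0, 1, 2, 4, 5}, so the formula holds at 2.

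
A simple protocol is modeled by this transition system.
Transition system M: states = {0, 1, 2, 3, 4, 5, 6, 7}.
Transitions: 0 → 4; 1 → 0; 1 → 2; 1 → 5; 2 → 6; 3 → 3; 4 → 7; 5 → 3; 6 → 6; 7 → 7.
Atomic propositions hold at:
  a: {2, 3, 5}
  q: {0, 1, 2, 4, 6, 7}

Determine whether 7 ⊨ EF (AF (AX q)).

Yes

Sat(AX q) = {s : every successor in {0, 1, 2, 4, 6, 7}} = {0, 2, 4, 6, 7}
AF (AX q): least fixpoint, start Z0 = {0, 2, 4, 6, 7}, add states with every successor in Z. Already a fixed point.
Sat(AF (AX q)) = {0, 2, 4, 6, 7}
EF (AF (AX q)): least fixpoint, start Z0 = {0, 2, 4, 6, 7}, add states with some successor in Z. Z1 = {0, 1, 2, 4, 6, 7}; fixed.
Sat(EF (AF (AX q))) = {0, 1, 2, 4, 6, 7}
7 ∈ Sat(EF (AF (AX q))) = {0, 1, 2, 4, 6, 7}, so the formula holds at 7.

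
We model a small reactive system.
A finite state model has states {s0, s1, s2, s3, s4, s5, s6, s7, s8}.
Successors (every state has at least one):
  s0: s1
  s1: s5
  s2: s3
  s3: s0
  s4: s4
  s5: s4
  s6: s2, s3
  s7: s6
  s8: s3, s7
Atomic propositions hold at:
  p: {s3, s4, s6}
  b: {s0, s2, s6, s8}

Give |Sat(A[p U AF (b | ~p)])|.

Sat(~p) = {s0, s1, s2, s5, s7, s8}
Sat(b | ~p) = {s0, s1, s2, s5, s6, s7, s8}
AF (b | ~p): least fixpoint, start Z0 = {s0, s1, s2, s5, s6, s7, s8}, add states with every successor in Z. Z1 = {s0, s1, s2, s3, s5, s6, s7, s8}; fixed.
Sat(AF (b | ~p)) = {s0, s1, s2, s3, s5, s6, s7, s8}
A[p U AF (b | ~p)]: least fixpoint, start Z0 = Sat(AF (b | ~p)) = {s0, s1, s2, s3, s5, s6, s7, s8}, add states in Sat(p) with every successor in Z. Already a fixed point.
Sat(A[p U AF (b | ~p)]) = {s0, s1, s2, s3, s5, s6, s7, s8}
|Sat(A[p U AF (b | ~p)])| = |{s0, s1, s2, s3, s5, s6, s7, s8}| = 8.

8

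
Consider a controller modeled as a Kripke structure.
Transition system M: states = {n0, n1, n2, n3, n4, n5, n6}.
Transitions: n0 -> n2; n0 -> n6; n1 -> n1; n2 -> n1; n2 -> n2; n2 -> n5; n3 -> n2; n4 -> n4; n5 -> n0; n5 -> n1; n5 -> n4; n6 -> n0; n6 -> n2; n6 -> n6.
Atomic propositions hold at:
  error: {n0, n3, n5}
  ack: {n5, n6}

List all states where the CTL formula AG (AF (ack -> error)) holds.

{n1, n4}

Sat(ack -> error) = {n0, n1, n2, n3, n4, n5}
AF (ack -> error): least fixpoint, start Z0 = {n0, n1, n2, n3, n4, n5}, add states with every successor in Z. Already a fixed point.
Sat(AF (ack -> error)) = {n0, n1, n2, n3, n4, n5}
AG (AF (ack -> error)): greatest fixpoint, start Z0 = {n0, n1, n2, n3, n4, n5}, keep only states in Sat with every successor in Z. Z1 = {n1, n2, n3, n4, n5}; Z2 = {n1, n2, n3, n4}; Z3 = {n1, n3, n4}; Z4 = {n1, n4}; fixed.
Sat(AG (AF (ack -> error))) = {n1, n4}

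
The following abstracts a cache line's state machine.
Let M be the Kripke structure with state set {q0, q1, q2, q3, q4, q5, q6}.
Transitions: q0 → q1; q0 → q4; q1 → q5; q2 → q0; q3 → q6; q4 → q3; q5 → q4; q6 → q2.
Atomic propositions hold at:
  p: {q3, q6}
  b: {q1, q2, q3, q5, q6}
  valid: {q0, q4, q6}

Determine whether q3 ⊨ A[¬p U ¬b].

No

Sat(¬p) = {q0, q1, q2, q4, q5}
Sat(¬b) = {q0, q4}
A[¬p U ¬b]: least fixpoint, start Z0 = Sat(¬b) = {q0, q4}, add states in Sat(¬p) with every successor in Z. Z1 = {q0, q2, q4, q5}; Z2 = {q0, q1, q2, q4, q5}; fixed.
Sat(A[¬p U ¬b]) = {q0, q1, q2, q4, q5}
q3 ∉ Sat(A[¬p U ¬b]) = {q0, q1, q2, q4, q5}, so the formula does not hold at q3.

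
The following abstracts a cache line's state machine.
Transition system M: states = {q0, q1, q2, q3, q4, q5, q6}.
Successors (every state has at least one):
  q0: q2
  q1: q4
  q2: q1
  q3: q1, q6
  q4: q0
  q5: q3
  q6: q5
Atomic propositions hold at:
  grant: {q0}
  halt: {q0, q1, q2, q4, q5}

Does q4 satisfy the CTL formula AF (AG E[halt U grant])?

Yes

E[halt U grant]: least fixpoint, start Z0 = Sat(grant) = {q0}, add states in Sat(halt) with some successor in Z. Z1 = {q0, q4}; Z2 = {q0, q1, q4}; Z3 = {q0, q1, q2, q4}; fixed.
Sat(E[halt U grant]) = {q0, q1, q2, q4}
AG E[halt U grant]: greatest fixpoint, start Z0 = {q0, q1, q2, q4}, keep only states in Sat with every successor in Z. Already a fixed point.
Sat(AG E[halt U grant]) = {q0, q1, q2, q4}
AF (AG E[halt U grant]): least fixpoint, start Z0 = {q0, q1, q2, q4}, add states with every successor in Z. Already a fixed point.
Sat(AF (AG E[halt U grant])) = {q0, q1, q2, q4}
q4 ∈ Sat(AF (AG E[halt U grant])) = {q0, q1, q2, q4}, so the formula holds at q4.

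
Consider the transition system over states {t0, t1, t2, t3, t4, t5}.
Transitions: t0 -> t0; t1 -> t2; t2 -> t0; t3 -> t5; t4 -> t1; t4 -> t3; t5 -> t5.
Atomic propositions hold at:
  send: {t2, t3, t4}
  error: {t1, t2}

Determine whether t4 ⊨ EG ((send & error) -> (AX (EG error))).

Yes

Sat(send & error) = {t2}
EG error: greatest fixpoint, start Z0 = {t1, t2}, keep only states in Sat with some successor in Z. Z1 = {t1}; Z2 = ∅; fixed.
Sat(EG error) = ∅
Sat(AX (EG error)) = {s : every successor in ∅} = ∅
Sat((send & error) -> (AX (EG error))) = {t0, t1, t3, t4, t5}
EG ((send & error) -> (AX (EG error))): greatest fixpoint, start Z0 = {t0, t1, t3, t4, t5}, keep only states in Sat with some successor in Z. Z1 = {t0, t3, t4, t5}; fixed.
Sat(EG ((send & error) -> (AX (EG error)))) = {t0, t3, t4, t5}
t4 ∈ Sat(EG ((send & error) -> (AX (EG error)))) = {t0, t3, t4, t5}, so the formula holds at t4.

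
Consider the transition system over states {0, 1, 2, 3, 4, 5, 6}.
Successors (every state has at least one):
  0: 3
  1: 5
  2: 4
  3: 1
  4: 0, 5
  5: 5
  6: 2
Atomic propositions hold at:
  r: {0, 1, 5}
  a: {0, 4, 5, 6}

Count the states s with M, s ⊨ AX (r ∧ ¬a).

1

Sat(¬a) = {1, 2, 3}
Sat(r ∧ ¬a) = {1}
Sat(AX (r ∧ ¬a)) = {s : every successor in {1}} = {3}
|Sat(AX (r ∧ ¬a))| = |{3}| = 1.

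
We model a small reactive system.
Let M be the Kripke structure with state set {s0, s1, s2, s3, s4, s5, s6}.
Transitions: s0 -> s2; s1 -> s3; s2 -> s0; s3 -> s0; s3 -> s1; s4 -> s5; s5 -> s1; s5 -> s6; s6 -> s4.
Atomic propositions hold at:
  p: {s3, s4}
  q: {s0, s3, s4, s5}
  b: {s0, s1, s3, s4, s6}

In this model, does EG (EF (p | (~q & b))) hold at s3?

Sat(~q) = {s1, s2, s6}
Sat(~q & b) = {s1, s6}
Sat(p | (~q & b)) = {s1, s3, s4, s6}
EF (p | (~q & b)): least fixpoint, start Z0 = {s1, s3, s4, s6}, add states with some successor in Z. Z1 = {s1, s3, s4, s5, s6}; fixed.
Sat(EF (p | (~q & b))) = {s1, s3, s4, s5, s6}
EG (EF (p | (~q & b))): greatest fixpoint, start Z0 = {s1, s3, s4, s5, s6}, keep only states in Sat with some successor in Z. Already a fixed point.
Sat(EG (EF (p | (~q & b)))) = {s1, s3, s4, s5, s6}
s3 ∈ Sat(EG (EF (p | (~q & b)))) = {s1, s3, s4, s5, s6}, so the formula holds at s3.

Yes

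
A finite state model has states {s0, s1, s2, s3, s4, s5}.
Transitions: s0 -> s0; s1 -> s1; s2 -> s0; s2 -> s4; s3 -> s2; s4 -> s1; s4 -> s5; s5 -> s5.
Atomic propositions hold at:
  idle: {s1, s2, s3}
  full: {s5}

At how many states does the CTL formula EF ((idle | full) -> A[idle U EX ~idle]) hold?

Sat(idle | full) = {s1, s2, s3, s5}
Sat(~idle) = {s0, s4, s5}
Sat(EX ~idle) = {s : some successor in {s0, s4, s5}} = {s0, s2, s4, s5}
A[idle U EX ~idle]: least fixpoint, start Z0 = Sat(EX ~idle) = {s0, s2, s4, s5}, add states in Sat(idle) with every successor in Z. Z1 = {s0, s2, s3, s4, s5}; fixed.
Sat(A[idle U EX ~idle]) = {s0, s2, s3, s4, s5}
Sat((idle | full) -> A[idle U EX ~idle]) = {s0, s2, s3, s4, s5}
EF ((idle | full) -> A[idle U EX ~idle]): least fixpoint, start Z0 = {s0, s2, s3, s4, s5}, add states with some successor in Z. Already a fixed point.
Sat(EF ((idle | full) -> A[idle U EX ~idle])) = {s0, s2, s3, s4, s5}
|Sat(EF ((idle | full) -> A[idle U EX ~idle]))| = |{s0, s2, s3, s4, s5}| = 5.

5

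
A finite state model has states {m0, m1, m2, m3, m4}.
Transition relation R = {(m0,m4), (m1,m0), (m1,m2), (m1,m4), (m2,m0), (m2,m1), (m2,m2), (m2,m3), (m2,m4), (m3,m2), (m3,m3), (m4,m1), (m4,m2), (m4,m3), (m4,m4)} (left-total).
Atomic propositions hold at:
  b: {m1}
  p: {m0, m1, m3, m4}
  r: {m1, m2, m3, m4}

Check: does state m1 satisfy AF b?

Yes

AF b: least fixpoint, start Z0 = {m1}, add states with every successor in Z. Already a fixed point.
Sat(AF b) = {m1}
m1 ∈ Sat(AF b) = {m1}, so the formula holds at m1.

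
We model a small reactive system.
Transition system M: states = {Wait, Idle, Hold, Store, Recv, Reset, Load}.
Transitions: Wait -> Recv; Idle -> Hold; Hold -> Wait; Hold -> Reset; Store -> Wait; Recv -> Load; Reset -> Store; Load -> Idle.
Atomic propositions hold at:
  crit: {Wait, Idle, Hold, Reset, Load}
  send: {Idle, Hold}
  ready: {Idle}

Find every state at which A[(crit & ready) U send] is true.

Sat(crit & ready) = {Idle}
A[(crit & ready) U send]: least fixpoint, start Z0 = Sat(send) = {Idle, Hold}, add states in Sat(crit & ready) with every successor in Z. Already a fixed point.
Sat(A[(crit & ready) U send]) = {Idle, Hold}

{Idle, Hold}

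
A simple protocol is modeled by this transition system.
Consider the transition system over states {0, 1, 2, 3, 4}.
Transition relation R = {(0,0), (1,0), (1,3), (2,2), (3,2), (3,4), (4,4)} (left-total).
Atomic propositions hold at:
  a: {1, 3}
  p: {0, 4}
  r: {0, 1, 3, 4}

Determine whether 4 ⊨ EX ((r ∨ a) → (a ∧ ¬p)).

No

Sat(r ∨ a) = {0, 1, 3, 4}
Sat(¬p) = {1, 2, 3}
Sat(a ∧ ¬p) = {1, 3}
Sat((r ∨ a) → (a ∧ ¬p)) = {1, 2, 3}
Sat(EX ((r ∨ a) → (a ∧ ¬p))) = {s : some successor in {1, 2, 3}} = {1, 2, 3}
4 ∉ Sat(EX ((r ∨ a) → (a ∧ ¬p))) = {1, 2, 3}, so the formula does not hold at 4.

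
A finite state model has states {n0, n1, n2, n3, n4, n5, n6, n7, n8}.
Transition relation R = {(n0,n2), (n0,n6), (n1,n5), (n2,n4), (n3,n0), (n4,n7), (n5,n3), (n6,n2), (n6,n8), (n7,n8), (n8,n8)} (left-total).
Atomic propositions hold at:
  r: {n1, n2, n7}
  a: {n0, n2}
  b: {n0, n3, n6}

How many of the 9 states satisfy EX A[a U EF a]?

5

EF a: least fixpoint, start Z0 = {n0, n2}, add states with some successor in Z. Z1 = {n0, n2, n3, n6}; Z2 = {n0, n2, n3, n5, n6}; Z3 = {n0, n1, n2, n3, n5, n6}; fixed.
Sat(EF a) = {n0, n1, n2, n3, n5, n6}
A[a U EF a]: least fixpoint, start Z0 = Sat(EF a) = {n0, n1, n2, n3, n5, n6}, add states in Sat(a) with every successor in Z. Already a fixed point.
Sat(A[a U EF a]) = {n0, n1, n2, n3, n5, n6}
Sat(EX A[a U EF a]) = {s : some successor in {n0, n1, n2, n3, n5, n6}} = {n0, n1, n3, n5, n6}
|Sat(EX A[a U EF a])| = |{n0, n1, n3, n5, n6}| = 5.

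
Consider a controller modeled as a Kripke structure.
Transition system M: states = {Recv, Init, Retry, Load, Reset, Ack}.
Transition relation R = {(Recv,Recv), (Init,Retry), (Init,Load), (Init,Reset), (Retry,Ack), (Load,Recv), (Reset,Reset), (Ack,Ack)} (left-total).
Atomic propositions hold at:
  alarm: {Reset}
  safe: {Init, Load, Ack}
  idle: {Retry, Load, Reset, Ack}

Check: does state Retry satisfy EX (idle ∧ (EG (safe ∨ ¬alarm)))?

Sat(¬alarm) = {Recv, Init, Retry, Load, Ack}
Sat(safe ∨ ¬alarm) = {Recv, Init, Retry, Load, Ack}
EG (safe ∨ ¬alarm): greatest fixpoint, start Z0 = {Recv, Init, Retry, Load, Ack}, keep only states in Sat with some successor in Z. Already a fixed point.
Sat(EG (safe ∨ ¬alarm)) = {Recv, Init, Retry, Load, Ack}
Sat(idle ∧ (EG (safe ∨ ¬alarm))) = {Retry, Load, Ack}
Sat(EX (idle ∧ (EG (safe ∨ ¬alarm)))) = {s : some successor in {Retry, Load, Ack}} = {Init, Retry, Ack}
Retry ∈ Sat(EX (idle ∧ (EG (safe ∨ ¬alarm)))) = {Init, Retry, Ack}, so the formula holds at Retry.

Yes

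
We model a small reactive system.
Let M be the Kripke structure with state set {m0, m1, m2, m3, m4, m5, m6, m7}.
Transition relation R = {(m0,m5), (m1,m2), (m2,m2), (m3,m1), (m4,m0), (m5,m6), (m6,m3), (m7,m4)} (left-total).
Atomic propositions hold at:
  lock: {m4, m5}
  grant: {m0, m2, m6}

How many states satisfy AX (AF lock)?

AF lock: least fixpoint, start Z0 = {m4, m5}, add states with every successor in Z. Z1 = {m0, m4, m5, m7}; fixed.
Sat(AF lock) = {m0, m4, m5, m7}
Sat(AX (AF lock)) = {s : every successor in {m0, m4, m5, m7}} = {m0, m4, m7}
|Sat(AX (AF lock))| = |{m0, m4, m7}| = 3.

3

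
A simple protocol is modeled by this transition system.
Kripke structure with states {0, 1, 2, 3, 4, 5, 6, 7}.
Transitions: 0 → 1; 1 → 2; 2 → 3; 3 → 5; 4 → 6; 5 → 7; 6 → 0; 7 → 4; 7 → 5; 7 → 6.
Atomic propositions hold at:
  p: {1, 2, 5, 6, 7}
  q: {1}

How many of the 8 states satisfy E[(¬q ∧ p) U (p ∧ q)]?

Sat(¬q) = {0, 2, 3, 4, 5, 6, 7}
Sat(¬q ∧ p) = {2, 5, 6, 7}
Sat(p ∧ q) = {1}
E[(¬q ∧ p) U (p ∧ q)]: least fixpoint, start Z0 = Sat((p ∧ q)) = {1}, add states in Sat(¬q ∧ p) with some successor in Z. Already a fixed point.
Sat(E[(¬q ∧ p) U (p ∧ q)]) = {1}
|Sat(E[(¬q ∧ p) U (p ∧ q)])| = |{1}| = 1.

1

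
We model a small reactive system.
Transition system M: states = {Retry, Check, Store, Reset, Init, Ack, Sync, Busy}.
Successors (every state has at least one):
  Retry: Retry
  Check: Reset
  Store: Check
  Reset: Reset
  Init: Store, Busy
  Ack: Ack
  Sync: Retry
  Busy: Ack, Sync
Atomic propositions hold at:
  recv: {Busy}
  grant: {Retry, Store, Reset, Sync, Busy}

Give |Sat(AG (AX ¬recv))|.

7

Sat(¬recv) = {Retry, Check, Store, Reset, Init, Ack, Sync}
Sat(AX ¬recv) = {s : every successor in {Retry, Check, Store, Reset, Init, Ack, Sync}} = {Retry, Check, Store, Reset, Ack, Sync, Busy}
AG (AX ¬recv): greatest fixpoint, start Z0 = {Retry, Check, Store, Reset, Ack, Sync, Busy}, keep only states in Sat with every successor in Z. Already a fixed point.
Sat(AG (AX ¬recv)) = {Retry, Check, Store, Reset, Ack, Sync, Busy}
|Sat(AG (AX ¬recv))| = |{Retry, Check, Store, Reset, Ack, Sync, Busy}| = 7.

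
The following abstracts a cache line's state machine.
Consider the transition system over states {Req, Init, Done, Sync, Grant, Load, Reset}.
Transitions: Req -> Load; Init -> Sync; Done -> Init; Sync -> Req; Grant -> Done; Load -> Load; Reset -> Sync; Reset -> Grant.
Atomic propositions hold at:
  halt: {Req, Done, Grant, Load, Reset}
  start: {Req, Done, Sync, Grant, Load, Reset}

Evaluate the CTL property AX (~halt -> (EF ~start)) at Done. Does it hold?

Yes

Sat(~halt) = {Init, Sync}
Sat(~start) = {Init}
EF ~start: least fixpoint, start Z0 = {Init}, add states with some successor in Z. Z1 = {Init, Done}; Z2 = {Init, Done, Grant}; Z3 = {Init, Done, Grant, Reset}; fixed.
Sat(EF ~start) = {Init, Done, Grant, Reset}
Sat(~halt -> (EF ~start)) = {Req, Init, Done, Grant, Load, Reset}
Sat(AX (~halt -> (EF ~start))) = {s : every successor in {Req, Init, Done, Grant, Load, Reset}} = {Req, Done, Sync, Grant, Load}
Done ∈ Sat(AX (~halt -> (EF ~start))) = {Req, Done, Sync, Grant, Load}, so the formula holds at Done.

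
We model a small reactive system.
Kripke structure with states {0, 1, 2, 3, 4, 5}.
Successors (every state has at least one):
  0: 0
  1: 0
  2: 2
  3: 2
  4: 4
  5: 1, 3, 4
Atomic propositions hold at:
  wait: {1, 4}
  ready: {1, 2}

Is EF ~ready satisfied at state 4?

Sat(~ready) = {0, 3, 4, 5}
EF ~ready: least fixpoint, start Z0 = {0, 3, 4, 5}, add states with some successor in Z. Z1 = {0, 1, 3, 4, 5}; fixed.
Sat(EF ~ready) = {0, 1, 3, 4, 5}
4 ∈ Sat(EF ~ready) = {0, 1, 3, 4, 5}, so the formula holds at 4.

Yes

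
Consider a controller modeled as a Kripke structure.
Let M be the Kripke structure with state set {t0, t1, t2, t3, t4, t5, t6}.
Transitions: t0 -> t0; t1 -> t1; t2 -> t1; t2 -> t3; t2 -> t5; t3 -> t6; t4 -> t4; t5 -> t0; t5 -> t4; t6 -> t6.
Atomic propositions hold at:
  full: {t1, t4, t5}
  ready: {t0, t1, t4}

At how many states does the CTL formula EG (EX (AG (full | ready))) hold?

5

Sat(full | ready) = {t0, t1, t4, t5}
AG (full | ready): greatest fixpoint, start Z0 = {t0, t1, t4, t5}, keep only states in Sat with every successor in Z. Already a fixed point.
Sat(AG (full | ready)) = {t0, t1, t4, t5}
Sat(EX (AG (full | ready))) = {s : some successor in {t0, t1, t4, t5}} = {t0, t1, t2, t4, t5}
EG (EX (AG (full | ready))): greatest fixpoint, start Z0 = {t0, t1, t2, t4, t5}, keep only states in Sat with some successor in Z. Already a fixed point.
Sat(EG (EX (AG (full | ready)))) = {t0, t1, t2, t4, t5}
|Sat(EG (EX (AG (full | ready))))| = |{t0, t1, t2, t4, t5}| = 5.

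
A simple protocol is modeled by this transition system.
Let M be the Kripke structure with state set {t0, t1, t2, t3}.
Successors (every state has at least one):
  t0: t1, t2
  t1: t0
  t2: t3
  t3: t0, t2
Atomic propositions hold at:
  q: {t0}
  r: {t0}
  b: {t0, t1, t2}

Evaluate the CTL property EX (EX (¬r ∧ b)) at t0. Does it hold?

Sat(¬r) = {t1, t2, t3}
Sat(¬r ∧ b) = {t1, t2}
Sat(EX (¬r ∧ b)) = {s : some successor in {t1, t2}} = {t0, t3}
Sat(EX (EX (¬r ∧ b))) = {s : some successor in {t0, t3}} = {t1, t2, t3}
t0 ∉ Sat(EX (EX (¬r ∧ b))) = {t1, t2, t3}, so the formula does not hold at t0.

No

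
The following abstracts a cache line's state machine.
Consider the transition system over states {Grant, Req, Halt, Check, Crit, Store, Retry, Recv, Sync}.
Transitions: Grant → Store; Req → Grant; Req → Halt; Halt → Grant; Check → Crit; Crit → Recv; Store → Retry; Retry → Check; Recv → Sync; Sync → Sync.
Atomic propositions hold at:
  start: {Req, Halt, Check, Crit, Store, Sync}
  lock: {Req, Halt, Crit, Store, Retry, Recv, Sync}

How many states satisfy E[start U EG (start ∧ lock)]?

Sat(start ∧ lock) = {Req, Halt, Crit, Store, Sync}
EG (start ∧ lock): greatest fixpoint, start Z0 = {Req, Halt, Crit, Store, Sync}, keep only states in Sat with some successor in Z. Z1 = {Req, Sync}; Z2 = {Sync}; fixed.
Sat(EG (start ∧ lock)) = {Sync}
E[start U EG (start ∧ lock)]: least fixpoint, start Z0 = Sat(EG (start ∧ lock)) = {Sync}, add states in Sat(start) with some successor in Z. Already a fixed point.
Sat(E[start U EG (start ∧ lock)]) = {Sync}
|Sat(E[start U EG (start ∧ lock)])| = |{Sync}| = 1.

1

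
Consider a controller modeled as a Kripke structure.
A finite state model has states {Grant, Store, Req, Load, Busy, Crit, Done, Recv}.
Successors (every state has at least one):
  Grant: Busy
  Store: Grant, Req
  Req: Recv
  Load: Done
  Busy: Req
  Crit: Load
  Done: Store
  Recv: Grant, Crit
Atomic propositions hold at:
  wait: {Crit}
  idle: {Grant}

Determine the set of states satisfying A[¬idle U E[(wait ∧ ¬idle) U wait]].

Sat(¬idle) = {Store, Req, Load, Busy, Crit, Done, Recv}
Sat(wait ∧ ¬idle) = {Crit}
E[(wait ∧ ¬idle) U wait]: least fixpoint, start Z0 = Sat(wait) = {Crit}, add states in Sat(wait ∧ ¬idle) with some successor in Z. Already a fixed point.
Sat(E[(wait ∧ ¬idle) U wait]) = {Crit}
A[¬idle U E[(wait ∧ ¬idle) U wait]]: least fixpoint, start Z0 = Sat(E[(wait ∧ ¬idle) U wait]) = {Crit}, add states in Sat(¬idle) with every successor in Z. Already a fixed point.
Sat(A[¬idle U E[(wait ∧ ¬idle) U wait]]) = {Crit}

{Crit}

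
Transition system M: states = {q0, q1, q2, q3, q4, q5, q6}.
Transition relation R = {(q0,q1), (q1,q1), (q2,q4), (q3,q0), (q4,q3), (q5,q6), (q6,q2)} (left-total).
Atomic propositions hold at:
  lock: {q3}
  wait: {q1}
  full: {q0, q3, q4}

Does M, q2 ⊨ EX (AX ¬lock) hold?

Sat(¬lock) = {q0, q1, q2, q4, q5, q6}
Sat(AX ¬lock) = {s : every successor in {q0, q1, q2, q4, q5, q6}} = {q0, q1, q2, q3, q5, q6}
Sat(EX (AX ¬lock)) = {s : some successor in {q0, q1, q2, q3, q5, q6}} = {q0, q1, q3, q4, q5, q6}
q2 ∉ Sat(EX (AX ¬lock)) = {q0, q1, q3, q4, q5, q6}, so the formula does not hold at q2.

No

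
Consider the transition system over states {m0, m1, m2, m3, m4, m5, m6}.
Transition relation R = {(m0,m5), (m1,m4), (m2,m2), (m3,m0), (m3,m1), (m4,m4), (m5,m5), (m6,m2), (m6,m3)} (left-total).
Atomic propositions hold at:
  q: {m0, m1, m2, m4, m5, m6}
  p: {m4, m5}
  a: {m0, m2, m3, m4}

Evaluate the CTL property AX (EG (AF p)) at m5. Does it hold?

AF p: least fixpoint, start Z0 = {m4, m5}, add states with every successor in Z. Z1 = {m0, m1, m4, m5}; Z2 = {m0, m1, m3, m4, m5}; fixed.
Sat(AF p) = {m0, m1, m3, m4, m5}
EG (AF p): greatest fixpoint, start Z0 = {m0, m1, m3, m4, m5}, keep only states in Sat with some successor in Z. Already a fixed point.
Sat(EG (AF p)) = {m0, m1, m3, m4, m5}
Sat(AX (EG (AF p))) = {s : every successor in {m0, m1, m3, m4, m5}} = {m0, m1, m3, m4, m5}
m5 ∈ Sat(AX (EG (AF p))) = {m0, m1, m3, m4, m5}, so the formula holds at m5.

Yes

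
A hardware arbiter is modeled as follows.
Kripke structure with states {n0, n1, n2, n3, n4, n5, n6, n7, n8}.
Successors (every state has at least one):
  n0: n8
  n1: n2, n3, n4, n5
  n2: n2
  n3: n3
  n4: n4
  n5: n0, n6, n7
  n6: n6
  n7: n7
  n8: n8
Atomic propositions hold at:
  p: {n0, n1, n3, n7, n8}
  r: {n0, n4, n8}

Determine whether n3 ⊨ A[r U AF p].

Yes

AF p: least fixpoint, start Z0 = {n0, n1, n3, n7, n8}, add states with every successor in Z. Already a fixed point.
Sat(AF p) = {n0, n1, n3, n7, n8}
A[r U AF p]: least fixpoint, start Z0 = Sat(AF p) = {n0, n1, n3, n7, n8}, add states in Sat(r) with every successor in Z. Already a fixed point.
Sat(A[r U AF p]) = {n0, n1, n3, n7, n8}
n3 ∈ Sat(A[r U AF p]) = {n0, n1, n3, n7, n8}, so the formula holds at n3.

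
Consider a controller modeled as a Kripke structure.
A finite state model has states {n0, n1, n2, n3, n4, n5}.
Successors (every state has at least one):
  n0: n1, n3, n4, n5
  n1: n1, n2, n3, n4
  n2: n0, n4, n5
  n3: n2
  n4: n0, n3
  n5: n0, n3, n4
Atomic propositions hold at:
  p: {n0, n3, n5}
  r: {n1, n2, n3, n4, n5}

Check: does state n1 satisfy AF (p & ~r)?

No

Sat(~r) = {n0}
Sat(p & ~r) = {n0}
AF (p & ~r): least fixpoint, start Z0 = {n0}, add states with every successor in Z. Already a fixed point.
Sat(AF (p & ~r)) = {n0}
n1 ∉ Sat(AF (p & ~r)) = {n0}, so the formula does not hold at n1.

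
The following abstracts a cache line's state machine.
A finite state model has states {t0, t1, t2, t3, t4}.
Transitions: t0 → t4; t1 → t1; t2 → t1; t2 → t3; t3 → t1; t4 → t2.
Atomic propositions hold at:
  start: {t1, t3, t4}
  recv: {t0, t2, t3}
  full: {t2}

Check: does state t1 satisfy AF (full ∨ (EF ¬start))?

No

Sat(¬start) = {t0, t2}
EF ¬start: least fixpoint, start Z0 = {t0, t2}, add states with some successor in Z. Z1 = {t0, t2, t4}; fixed.
Sat(EF ¬start) = {t0, t2, t4}
Sat(full ∨ (EF ¬start)) = {t0, t2, t4}
AF (full ∨ (EF ¬start)): least fixpoint, start Z0 = {t0, t2, t4}, add states with every successor in Z. Already a fixed point.
Sat(AF (full ∨ (EF ¬start))) = {t0, t2, t4}
t1 ∉ Sat(AF (full ∨ (EF ¬start))) = {t0, t2, t4}, so the formula does not hold at t1.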